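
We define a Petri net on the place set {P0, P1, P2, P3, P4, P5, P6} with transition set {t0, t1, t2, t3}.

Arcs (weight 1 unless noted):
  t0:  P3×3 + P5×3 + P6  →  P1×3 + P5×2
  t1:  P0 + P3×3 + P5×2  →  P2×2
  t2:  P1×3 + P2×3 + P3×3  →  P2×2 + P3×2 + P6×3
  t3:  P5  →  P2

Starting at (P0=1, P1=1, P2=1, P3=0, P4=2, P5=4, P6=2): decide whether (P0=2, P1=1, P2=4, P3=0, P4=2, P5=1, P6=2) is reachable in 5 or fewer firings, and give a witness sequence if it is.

depth 0: 1 marking
depth 1: 2 markings reached so far
depth 2: 3 markings reached so far
depth 3: 4 markings reached so far
depth 4: 5 markings reached so far
depth 5: 5 markings reached so far
(frontier empty at depth 5; search complete)
target is not among the 5 markings reachable within 5 steps

NO — not reachable within 5 firings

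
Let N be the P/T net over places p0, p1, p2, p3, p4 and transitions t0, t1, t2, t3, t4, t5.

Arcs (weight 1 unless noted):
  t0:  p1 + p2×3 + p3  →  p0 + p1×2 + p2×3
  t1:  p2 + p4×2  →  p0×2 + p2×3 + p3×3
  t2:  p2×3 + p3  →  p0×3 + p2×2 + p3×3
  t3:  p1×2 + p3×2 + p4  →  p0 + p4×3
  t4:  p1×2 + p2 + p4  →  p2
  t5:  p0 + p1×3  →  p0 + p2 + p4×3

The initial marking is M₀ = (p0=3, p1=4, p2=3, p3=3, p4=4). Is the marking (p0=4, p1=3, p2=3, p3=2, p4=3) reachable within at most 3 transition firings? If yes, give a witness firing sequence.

YES — reachable via ⟨t0, t4⟩ (2 firings)

step 1: fire t0:  (p0=3, p1=4, p2=3, p3=3, p4=4) → (p0=4, p1=5, p2=3, p3=2, p4=4)
step 2: fire t4:  (p0=4, p1=5, p2=3, p3=2, p4=4) → (p0=4, p1=3, p2=3, p3=2, p4=3)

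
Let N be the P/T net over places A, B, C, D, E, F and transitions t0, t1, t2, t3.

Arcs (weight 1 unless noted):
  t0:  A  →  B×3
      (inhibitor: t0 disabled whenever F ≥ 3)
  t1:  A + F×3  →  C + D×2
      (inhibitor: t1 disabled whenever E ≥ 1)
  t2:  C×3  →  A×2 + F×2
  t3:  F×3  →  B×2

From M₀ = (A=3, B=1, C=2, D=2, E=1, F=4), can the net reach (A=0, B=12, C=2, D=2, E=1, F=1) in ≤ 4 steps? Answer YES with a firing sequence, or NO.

step 1: fire t3:  (A=3, B=1, C=2, D=2, E=1, F=4) → (A=3, B=3, C=2, D=2, E=1, F=1)
step 2: fire t0:  (A=3, B=3, C=2, D=2, E=1, F=1) → (A=2, B=6, C=2, D=2, E=1, F=1)
step 3: fire t0:  (A=2, B=6, C=2, D=2, E=1, F=1) → (A=1, B=9, C=2, D=2, E=1, F=1)
step 4: fire t0:  (A=1, B=9, C=2, D=2, E=1, F=1) → (A=0, B=12, C=2, D=2, E=1, F=1)

YES — reachable via ⟨t3, t0, t0, t0⟩ (4 firings)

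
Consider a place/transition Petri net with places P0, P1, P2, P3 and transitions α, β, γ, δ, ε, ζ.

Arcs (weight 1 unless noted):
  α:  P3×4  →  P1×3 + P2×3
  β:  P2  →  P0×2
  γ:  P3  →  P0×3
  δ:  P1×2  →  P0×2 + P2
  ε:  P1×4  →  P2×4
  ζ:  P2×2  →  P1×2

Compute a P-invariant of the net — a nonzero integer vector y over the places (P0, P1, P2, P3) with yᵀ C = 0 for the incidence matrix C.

Incidence matrix C (rows=places, cols=transitions):
        α    β    γ    δ    ε    ζ
   P0   0    2    3    2    0    0
   P1   3    0    0   -2   -4    2
   P2   3   -1    0    1    4   -2
   P3  -4    0   -1    0    0    0

Candidate y = [1, 2, 2, 3]; check y·C column-wise:
  col α: 1·0 + 2·3 + 2·3 + 3·-4 = 0
  col β: 1·2 + 2·0 + 2·-1 + 3·0 = 0
  col γ: 1·3 + 2·0 + 2·0 + 3·-1 = 0
  col δ: 1·2 + 2·-2 + 2·1 + 3·0 = 0
  col ε: 1·0 + 2·-4 + 2·4 + 3·0 = 0
  col ζ: 1·0 + 2·2 + 2·-2 + 3·0 = 0

y = (P0:1, P1:2, P2:2, P3:3)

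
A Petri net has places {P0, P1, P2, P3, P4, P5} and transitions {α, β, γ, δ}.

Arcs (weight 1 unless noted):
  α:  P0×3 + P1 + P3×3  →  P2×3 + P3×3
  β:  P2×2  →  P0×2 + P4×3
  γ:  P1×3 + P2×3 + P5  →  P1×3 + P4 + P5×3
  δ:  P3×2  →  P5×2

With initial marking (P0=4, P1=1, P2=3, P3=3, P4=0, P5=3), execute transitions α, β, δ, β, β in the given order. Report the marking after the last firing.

(P0=7, P1=0, P2=0, P3=1, P4=9, P5=5)

step 1: fire α:  (P0=4, P1=1, P2=3, P3=3, P4=0, P5=3) → (P0=1, P1=0, P2=6, P3=3, P4=0, P5=3)
step 2: fire β:  (P0=1, P1=0, P2=6, P3=3, P4=0, P5=3) → (P0=3, P1=0, P2=4, P3=3, P4=3, P5=3)
step 3: fire δ:  (P0=3, P1=0, P2=4, P3=3, P4=3, P5=3) → (P0=3, P1=0, P2=4, P3=1, P4=3, P5=5)
step 4: fire β:  (P0=3, P1=0, P2=4, P3=1, P4=3, P5=5) → (P0=5, P1=0, P2=2, P3=1, P4=6, P5=5)
step 5: fire β:  (P0=5, P1=0, P2=2, P3=1, P4=6, P5=5) → (P0=7, P1=0, P2=0, P3=1, P4=9, P5=5)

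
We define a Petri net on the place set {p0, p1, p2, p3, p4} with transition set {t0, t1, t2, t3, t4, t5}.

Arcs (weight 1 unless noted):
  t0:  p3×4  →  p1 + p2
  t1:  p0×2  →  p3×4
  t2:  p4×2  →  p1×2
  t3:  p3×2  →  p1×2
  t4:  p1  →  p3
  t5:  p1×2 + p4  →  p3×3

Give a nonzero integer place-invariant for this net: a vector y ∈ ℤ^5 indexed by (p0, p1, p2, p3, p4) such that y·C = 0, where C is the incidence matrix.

y = (p0:2, p1:1, p2:3, p3:1, p4:1)

Incidence matrix C (rows=places, cols=transitions):
       t0   t1   t2   t3   t4   t5
   p0   0   -2    0    0    0    0
   p1   1    0    2    2   -1   -2
   p2   1    0    0    0    0    0
   p3  -4    4    0   -2    1    3
   p4   0    0   -2    0    0   -1

Candidate y = [2, 1, 3, 1, 1]; check y·C column-wise:
  col t0: 2·0 + 1·1 + 3·1 + 1·-4 + 1·0 = 0
  col t1: 2·-2 + 1·0 + 3·0 + 1·4 + 1·0 = 0
  col t2: 2·0 + 1·2 + 3·0 + 1·0 + 1·-2 = 0
  col t3: 2·0 + 1·2 + 3·0 + 1·-2 + 1·0 = 0
  col t4: 2·0 + 1·-1 + 3·0 + 1·1 + 1·0 = 0
  col t5: 2·0 + 1·-2 + 3·0 + 1·3 + 1·-1 = 0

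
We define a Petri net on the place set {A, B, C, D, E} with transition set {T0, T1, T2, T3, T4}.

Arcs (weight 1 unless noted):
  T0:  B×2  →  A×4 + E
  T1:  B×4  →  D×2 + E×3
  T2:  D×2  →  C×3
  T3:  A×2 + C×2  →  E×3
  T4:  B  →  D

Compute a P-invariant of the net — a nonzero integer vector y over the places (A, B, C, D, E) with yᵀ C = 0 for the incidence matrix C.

y = (A:1, B:3, C:2, D:3, E:2)

Incidence matrix C (rows=places, cols=transitions):
       T0   T1   T2   T3   T4
    A   4    0    0   -2    0
    B  -2   -4    0    0   -1
    C   0    0    3   -2    0
    D   0    2   -2    0    1
    E   1    3    0    3    0

Candidate y = [1, 3, 2, 3, 2]; check y·C column-wise:
  col T0: 1·4 + 3·-2 + 2·0 + 3·0 + 2·1 = 0
  col T1: 1·0 + 3·-4 + 2·0 + 3·2 + 2·3 = 0
  col T2: 1·0 + 3·0 + 2·3 + 3·-2 + 2·0 = 0
  col T3: 1·-2 + 3·0 + 2·-2 + 3·0 + 2·3 = 0
  col T4: 1·0 + 3·-1 + 2·0 + 3·1 + 2·0 = 0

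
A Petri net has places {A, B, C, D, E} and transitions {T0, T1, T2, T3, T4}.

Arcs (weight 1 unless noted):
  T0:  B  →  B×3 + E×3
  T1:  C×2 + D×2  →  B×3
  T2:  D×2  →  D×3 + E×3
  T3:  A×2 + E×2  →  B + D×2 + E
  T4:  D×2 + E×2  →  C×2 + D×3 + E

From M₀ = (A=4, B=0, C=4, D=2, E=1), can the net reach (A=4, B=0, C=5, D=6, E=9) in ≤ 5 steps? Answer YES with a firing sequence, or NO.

NO — not reachable within 5 firings

depth 0: 1 marking
depth 1: 3 markings reached so far
depth 2: 8 markings reached so far
depth 3: 21 markings reached so far
depth 4: 52 markings reached so far
depth 5: 107 markings reached so far
target is not among the 107 markings reachable within 5 steps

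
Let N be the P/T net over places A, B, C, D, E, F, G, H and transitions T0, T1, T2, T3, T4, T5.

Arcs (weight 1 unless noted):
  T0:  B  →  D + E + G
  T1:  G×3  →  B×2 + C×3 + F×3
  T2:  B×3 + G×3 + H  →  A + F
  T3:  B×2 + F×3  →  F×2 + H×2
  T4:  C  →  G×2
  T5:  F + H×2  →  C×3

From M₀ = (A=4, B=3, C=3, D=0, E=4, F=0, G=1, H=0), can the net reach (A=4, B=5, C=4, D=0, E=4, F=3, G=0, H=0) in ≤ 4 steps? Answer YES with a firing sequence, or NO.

depth 0: 1 marking
depth 1: 3 markings reached so far
depth 2: 7 markings reached so far
depth 3: 15 markings reached so far
depth 4: 26 markings reached so far
target is not among the 26 markings reachable within 4 steps

NO — not reachable within 4 firings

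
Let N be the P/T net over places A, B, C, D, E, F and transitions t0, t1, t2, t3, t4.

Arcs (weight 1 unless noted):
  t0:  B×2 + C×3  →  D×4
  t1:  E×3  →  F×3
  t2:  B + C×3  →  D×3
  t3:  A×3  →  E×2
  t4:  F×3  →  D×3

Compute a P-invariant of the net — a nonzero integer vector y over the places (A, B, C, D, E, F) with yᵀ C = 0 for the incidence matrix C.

y = (A:2, B:3, C:2, D:3, E:3, F:3)

Incidence matrix C (rows=places, cols=transitions):
       t0   t1   t2   t3   t4
    A   0    0    0   -3    0
    B  -2    0   -1    0    0
    C  -3    0   -3    0    0
    D   4    0    3    0    3
    E   0   -3    0    2    0
    F   0    3    0    0   -3

Candidate y = [2, 3, 2, 3, 3, 3]; check y·C column-wise:
  col t0: 2·0 + 3·-2 + 2·-3 + 3·4 + 3·0 + 3·0 = 0
  col t1: 2·0 + 3·0 + 2·0 + 3·0 + 3·-3 + 3·3 = 0
  col t2: 2·0 + 3·-1 + 2·-3 + 3·3 + 3·0 + 3·0 = 0
  col t3: 2·-3 + 3·0 + 2·0 + 3·0 + 3·2 + 3·0 = 0
  col t4: 2·0 + 3·0 + 2·0 + 3·3 + 3·0 + 3·-3 = 0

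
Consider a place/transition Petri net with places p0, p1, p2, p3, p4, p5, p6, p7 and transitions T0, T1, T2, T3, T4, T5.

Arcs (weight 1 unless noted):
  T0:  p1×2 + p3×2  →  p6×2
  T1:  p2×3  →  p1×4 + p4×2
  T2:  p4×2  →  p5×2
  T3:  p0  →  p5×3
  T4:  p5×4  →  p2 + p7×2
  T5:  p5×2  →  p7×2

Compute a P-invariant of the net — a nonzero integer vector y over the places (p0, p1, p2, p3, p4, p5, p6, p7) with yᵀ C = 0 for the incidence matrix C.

Incidence matrix C (rows=places, cols=transitions):
       T0   T1   T2   T3   T4   T5
   p0   0    0    0   -1    0    0
   p1  -2    4    0    0    0    0
   p2   0   -3    0    0    1    0
   p3  -2    0    0    0    0    0
   p4   0    2   -2    0    0    0
   p5   0    0    2    3   -4   -2
   p6   2    0    0    0    0    0
   p7   0    0    0    0    2    2

Candidate y = [0, 0, 0, 1, 0, 0, 1, 0]; check y·C column-wise:
  col T0: 0·-2 + 1·-2 + 1·2 = 0
  col T1: 0·4 + 0·-3 + 1·0 + 0·2 + 1·0 = 0
  col T2: 1·0 + 0·-2 + 0·2 + 1·0 = 0
  col T3: 0·-1 + 1·0 + 0·3 + 1·0 = 0
  col T4: 0·1 + 1·0 + 0·-4 + 1·0 + 0·2 = 0
  col T5: 1·0 + 0·-2 + 1·0 + 0·2 = 0

y = (p0:0, p1:0, p2:0, p3:1, p4:0, p5:0, p6:1, p7:0)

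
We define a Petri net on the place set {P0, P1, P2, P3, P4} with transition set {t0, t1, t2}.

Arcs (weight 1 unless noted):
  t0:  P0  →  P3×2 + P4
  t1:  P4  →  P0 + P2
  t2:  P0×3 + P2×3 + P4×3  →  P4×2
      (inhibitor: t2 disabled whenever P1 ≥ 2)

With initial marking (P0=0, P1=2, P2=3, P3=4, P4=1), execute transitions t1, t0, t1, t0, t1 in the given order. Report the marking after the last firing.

(P0=1, P1=2, P2=6, P3=8, P4=0)

step 1: fire t1:  (P0=0, P1=2, P2=3, P3=4, P4=1) → (P0=1, P1=2, P2=4, P3=4, P4=0)
step 2: fire t0:  (P0=1, P1=2, P2=4, P3=4, P4=0) → (P0=0, P1=2, P2=4, P3=6, P4=1)
step 3: fire t1:  (P0=0, P1=2, P2=4, P3=6, P4=1) → (P0=1, P1=2, P2=5, P3=6, P4=0)
step 4: fire t0:  (P0=1, P1=2, P2=5, P3=6, P4=0) → (P0=0, P1=2, P2=5, P3=8, P4=1)
step 5: fire t1:  (P0=0, P1=2, P2=5, P3=8, P4=1) → (P0=1, P1=2, P2=6, P3=8, P4=0)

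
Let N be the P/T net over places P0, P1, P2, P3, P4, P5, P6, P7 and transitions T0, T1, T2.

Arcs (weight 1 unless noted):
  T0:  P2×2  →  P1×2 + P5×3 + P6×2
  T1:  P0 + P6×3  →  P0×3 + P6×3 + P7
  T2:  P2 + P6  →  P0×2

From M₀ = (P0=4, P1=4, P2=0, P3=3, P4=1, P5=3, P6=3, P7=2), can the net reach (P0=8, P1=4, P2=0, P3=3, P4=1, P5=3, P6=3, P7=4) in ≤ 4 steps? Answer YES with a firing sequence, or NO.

YES — reachable via ⟨T1, T1⟩ (2 firings)

step 1: fire T1:  (P0=4, P1=4, P2=0, P3=3, P4=1, P5=3, P6=3, P7=2) → (P0=6, P1=4, P2=0, P3=3, P4=1, P5=3, P6=3, P7=3)
step 2: fire T1:  (P0=6, P1=4, P2=0, P3=3, P4=1, P5=3, P6=3, P7=3) → (P0=8, P1=4, P2=0, P3=3, P4=1, P5=3, P6=3, P7=4)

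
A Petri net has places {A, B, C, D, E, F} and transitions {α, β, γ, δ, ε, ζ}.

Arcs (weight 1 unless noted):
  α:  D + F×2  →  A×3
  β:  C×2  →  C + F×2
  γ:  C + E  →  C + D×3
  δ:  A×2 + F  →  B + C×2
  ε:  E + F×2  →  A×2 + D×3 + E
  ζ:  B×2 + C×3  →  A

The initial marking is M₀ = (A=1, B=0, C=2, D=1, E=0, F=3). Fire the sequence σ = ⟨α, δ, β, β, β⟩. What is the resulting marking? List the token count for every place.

step 1: fire α:  (A=1, B=0, C=2, D=1, E=0, F=3) → (A=4, B=0, C=2, D=0, E=0, F=1)
step 2: fire δ:  (A=4, B=0, C=2, D=0, E=0, F=1) → (A=2, B=1, C=4, D=0, E=0, F=0)
step 3: fire β:  (A=2, B=1, C=4, D=0, E=0, F=0) → (A=2, B=1, C=3, D=0, E=0, F=2)
step 4: fire β:  (A=2, B=1, C=3, D=0, E=0, F=2) → (A=2, B=1, C=2, D=0, E=0, F=4)
step 5: fire β:  (A=2, B=1, C=2, D=0, E=0, F=4) → (A=2, B=1, C=1, D=0, E=0, F=6)

(A=2, B=1, C=1, D=0, E=0, F=6)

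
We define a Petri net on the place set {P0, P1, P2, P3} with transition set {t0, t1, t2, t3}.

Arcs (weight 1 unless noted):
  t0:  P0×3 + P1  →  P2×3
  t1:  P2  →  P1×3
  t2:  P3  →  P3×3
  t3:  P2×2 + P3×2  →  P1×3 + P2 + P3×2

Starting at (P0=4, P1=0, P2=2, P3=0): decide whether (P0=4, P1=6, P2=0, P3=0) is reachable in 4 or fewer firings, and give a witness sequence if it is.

YES — reachable via ⟨t1, t1⟩ (2 firings)

step 1: fire t1:  (P0=4, P1=0, P2=2, P3=0) → (P0=4, P1=3, P2=1, P3=0)
step 2: fire t1:  (P0=4, P1=3, P2=1, P3=0) → (P0=4, P1=6, P2=0, P3=0)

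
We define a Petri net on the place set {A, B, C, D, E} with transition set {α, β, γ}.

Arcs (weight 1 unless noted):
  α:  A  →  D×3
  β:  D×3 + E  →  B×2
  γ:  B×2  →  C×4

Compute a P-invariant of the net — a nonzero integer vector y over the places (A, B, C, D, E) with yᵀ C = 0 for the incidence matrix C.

y = (A:12, B:6, C:3, D:4, E:0)

Incidence matrix C (rows=places, cols=transitions):
        α    β    γ
    A  -1    0    0
    B   0    2   -2
    C   0    0    4
    D   3   -3    0
    E   0   -1    0

Candidate y = [12, 6, 3, 4, 0]; check y·C column-wise:
  col α: 12·-1 + 6·0 + 3·0 + 4·3 = 0
  col β: 12·0 + 6·2 + 3·0 + 4·-3 + 0·-1 = 0
  col γ: 12·0 + 6·-2 + 3·4 + 4·0 = 0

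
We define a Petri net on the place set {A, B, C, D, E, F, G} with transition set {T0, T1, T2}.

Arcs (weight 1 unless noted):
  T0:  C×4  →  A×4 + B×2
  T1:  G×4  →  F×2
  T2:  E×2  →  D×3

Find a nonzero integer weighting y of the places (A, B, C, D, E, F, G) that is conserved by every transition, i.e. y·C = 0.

Incidence matrix C (rows=places, cols=transitions):
       T0   T1   T2
    A   4    0    0
    B   2    0    0
    C  -4    0    0
    D   0    0    3
    E   0    0   -2
    F   0    2    0
    G   0   -4    0

Candidate y = [1, -2, 0, 0, 0, 0, 0]; check y·C column-wise:
  col T0: 1·4 + -2·2 + 0·-4 = 0
  col T1: 1·0 + -2·0 + 0·2 + 0·-4 = 0
  col T2: 1·0 + -2·0 + 0·3 + 0·-2 = 0

y = (A:1, B:-2, C:0, D:0, E:0, F:0, G:0)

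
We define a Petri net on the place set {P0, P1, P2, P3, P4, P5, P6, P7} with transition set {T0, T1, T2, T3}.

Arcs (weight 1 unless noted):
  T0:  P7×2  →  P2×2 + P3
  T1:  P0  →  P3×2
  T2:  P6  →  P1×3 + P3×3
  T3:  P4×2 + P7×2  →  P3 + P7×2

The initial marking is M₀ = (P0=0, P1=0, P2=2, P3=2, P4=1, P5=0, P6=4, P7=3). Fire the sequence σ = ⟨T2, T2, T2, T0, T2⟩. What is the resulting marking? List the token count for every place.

(P0=0, P1=12, P2=4, P3=15, P4=1, P5=0, P6=0, P7=1)

step 1: fire T2:  (P0=0, P1=0, P2=2, P3=2, P4=1, P5=0, P6=4, P7=3) → (P0=0, P1=3, P2=2, P3=5, P4=1, P5=0, P6=3, P7=3)
step 2: fire T2:  (P0=0, P1=3, P2=2, P3=5, P4=1, P5=0, P6=3, P7=3) → (P0=0, P1=6, P2=2, P3=8, P4=1, P5=0, P6=2, P7=3)
step 3: fire T2:  (P0=0, P1=6, P2=2, P3=8, P4=1, P5=0, P6=2, P7=3) → (P0=0, P1=9, P2=2, P3=11, P4=1, P5=0, P6=1, P7=3)
step 4: fire T0:  (P0=0, P1=9, P2=2, P3=11, P4=1, P5=0, P6=1, P7=3) → (P0=0, P1=9, P2=4, P3=12, P4=1, P5=0, P6=1, P7=1)
step 5: fire T2:  (P0=0, P1=9, P2=4, P3=12, P4=1, P5=0, P6=1, P7=1) → (P0=0, P1=12, P2=4, P3=15, P4=1, P5=0, P6=0, P7=1)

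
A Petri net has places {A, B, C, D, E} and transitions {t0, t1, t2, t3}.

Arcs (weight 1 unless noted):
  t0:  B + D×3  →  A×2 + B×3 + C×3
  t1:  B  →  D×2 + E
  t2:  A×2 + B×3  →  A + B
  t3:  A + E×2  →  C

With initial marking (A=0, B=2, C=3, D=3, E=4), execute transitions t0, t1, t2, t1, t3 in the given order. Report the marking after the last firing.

step 1: fire t0:  (A=0, B=2, C=3, D=3, E=4) → (A=2, B=4, C=6, D=0, E=4)
step 2: fire t1:  (A=2, B=4, C=6, D=0, E=4) → (A=2, B=3, C=6, D=2, E=5)
step 3: fire t2:  (A=2, B=3, C=6, D=2, E=5) → (A=1, B=1, C=6, D=2, E=5)
step 4: fire t1:  (A=1, B=1, C=6, D=2, E=5) → (A=1, B=0, C=6, D=4, E=6)
step 5: fire t3:  (A=1, B=0, C=6, D=4, E=6) → (A=0, B=0, C=7, D=4, E=4)

(A=0, B=0, C=7, D=4, E=4)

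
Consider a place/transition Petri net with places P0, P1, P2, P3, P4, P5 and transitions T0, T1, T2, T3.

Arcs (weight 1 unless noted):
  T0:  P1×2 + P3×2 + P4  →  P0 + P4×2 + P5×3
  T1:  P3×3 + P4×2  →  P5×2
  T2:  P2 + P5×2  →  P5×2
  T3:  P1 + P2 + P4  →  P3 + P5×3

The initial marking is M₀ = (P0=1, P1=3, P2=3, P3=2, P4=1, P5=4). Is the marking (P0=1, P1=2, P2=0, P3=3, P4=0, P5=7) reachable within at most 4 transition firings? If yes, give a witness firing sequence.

YES — reachable via ⟨T2, T2, T3⟩ (3 firings)

step 1: fire T2:  (P0=1, P1=3, P2=3, P3=2, P4=1, P5=4) → (P0=1, P1=3, P2=2, P3=2, P4=1, P5=4)
step 2: fire T2:  (P0=1, P1=3, P2=2, P3=2, P4=1, P5=4) → (P0=1, P1=3, P2=1, P3=2, P4=1, P5=4)
step 3: fire T3:  (P0=1, P1=3, P2=1, P3=2, P4=1, P5=4) → (P0=1, P1=2, P2=0, P3=3, P4=0, P5=7)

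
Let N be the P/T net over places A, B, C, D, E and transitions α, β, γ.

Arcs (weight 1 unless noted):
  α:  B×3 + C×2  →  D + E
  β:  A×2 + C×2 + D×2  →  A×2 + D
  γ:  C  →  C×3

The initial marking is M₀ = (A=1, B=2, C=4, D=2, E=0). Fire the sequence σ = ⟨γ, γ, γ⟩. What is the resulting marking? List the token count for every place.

(A=1, B=2, C=10, D=2, E=0)

step 1: fire γ:  (A=1, B=2, C=4, D=2, E=0) → (A=1, B=2, C=6, D=2, E=0)
step 2: fire γ:  (A=1, B=2, C=6, D=2, E=0) → (A=1, B=2, C=8, D=2, E=0)
step 3: fire γ:  (A=1, B=2, C=8, D=2, E=0) → (A=1, B=2, C=10, D=2, E=0)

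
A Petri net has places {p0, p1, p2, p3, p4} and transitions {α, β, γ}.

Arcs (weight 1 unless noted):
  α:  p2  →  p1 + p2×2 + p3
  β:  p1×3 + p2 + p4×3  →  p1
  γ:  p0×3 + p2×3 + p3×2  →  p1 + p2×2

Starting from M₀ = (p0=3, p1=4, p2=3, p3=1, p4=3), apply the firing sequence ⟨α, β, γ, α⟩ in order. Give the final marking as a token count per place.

step 1: fire α:  (p0=3, p1=4, p2=3, p3=1, p4=3) → (p0=3, p1=5, p2=4, p3=2, p4=3)
step 2: fire β:  (p0=3, p1=5, p2=4, p3=2, p4=3) → (p0=3, p1=3, p2=3, p3=2, p4=0)
step 3: fire γ:  (p0=3, p1=3, p2=3, p3=2, p4=0) → (p0=0, p1=4, p2=2, p3=0, p4=0)
step 4: fire α:  (p0=0, p1=4, p2=2, p3=0, p4=0) → (p0=0, p1=5, p2=3, p3=1, p4=0)

(p0=0, p1=5, p2=3, p3=1, p4=0)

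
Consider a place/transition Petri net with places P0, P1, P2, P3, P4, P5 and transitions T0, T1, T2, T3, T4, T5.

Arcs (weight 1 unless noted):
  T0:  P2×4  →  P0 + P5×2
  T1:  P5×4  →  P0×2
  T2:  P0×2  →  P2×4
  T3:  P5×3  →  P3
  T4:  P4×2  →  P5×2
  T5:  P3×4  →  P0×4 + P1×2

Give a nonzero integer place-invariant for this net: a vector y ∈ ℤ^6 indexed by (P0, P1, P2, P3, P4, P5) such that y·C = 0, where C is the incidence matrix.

y = (P0:2, P1:2, P2:1, P3:3, P4:1, P5:1)

Incidence matrix C (rows=places, cols=transitions):
       T0   T1   T2   T3   T4   T5
   P0   1    2   -2    0    0    4
   P1   0    0    0    0    0    2
   P2  -4    0    4    0    0    0
   P3   0    0    0    1    0   -4
   P4   0    0    0    0   -2    0
   P5   2   -4    0   -3    2    0

Candidate y = [2, 2, 1, 3, 1, 1]; check y·C column-wise:
  col T0: 2·1 + 2·0 + 1·-4 + 3·0 + 1·0 + 1·2 = 0
  col T1: 2·2 + 2·0 + 1·0 + 3·0 + 1·0 + 1·-4 = 0
  col T2: 2·-2 + 2·0 + 1·4 + 3·0 + 1·0 + 1·0 = 0
  col T3: 2·0 + 2·0 + 1·0 + 3·1 + 1·0 + 1·-3 = 0
  col T4: 2·0 + 2·0 + 1·0 + 3·0 + 1·-2 + 1·2 = 0
  col T5: 2·4 + 2·2 + 1·0 + 3·-4 + 1·0 + 1·0 = 0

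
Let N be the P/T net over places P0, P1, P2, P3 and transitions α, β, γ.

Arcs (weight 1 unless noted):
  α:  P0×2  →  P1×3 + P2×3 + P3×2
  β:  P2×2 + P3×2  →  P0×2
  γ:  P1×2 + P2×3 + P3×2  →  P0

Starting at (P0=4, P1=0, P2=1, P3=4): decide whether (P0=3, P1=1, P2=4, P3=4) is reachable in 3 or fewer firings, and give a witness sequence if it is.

NO — not reachable within 3 firings

depth 0: 1 marking
depth 1: 2 markings reached so far
depth 2: 5 markings reached so far
depth 3: 8 markings reached so far
target is not among the 8 markings reachable within 3 steps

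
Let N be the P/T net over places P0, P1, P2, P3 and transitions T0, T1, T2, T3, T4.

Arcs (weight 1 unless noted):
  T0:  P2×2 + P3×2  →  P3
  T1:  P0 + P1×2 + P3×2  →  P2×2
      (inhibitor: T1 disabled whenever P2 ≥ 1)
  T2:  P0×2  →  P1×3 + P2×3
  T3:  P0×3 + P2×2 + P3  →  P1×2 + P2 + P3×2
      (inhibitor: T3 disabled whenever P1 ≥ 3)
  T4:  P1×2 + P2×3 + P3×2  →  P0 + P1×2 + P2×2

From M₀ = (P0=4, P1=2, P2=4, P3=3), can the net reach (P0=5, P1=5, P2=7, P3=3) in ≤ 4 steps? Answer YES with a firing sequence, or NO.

NO — not reachable within 4 firings

depth 0: 1 marking
depth 1: 5 markings reached so far
depth 2: 11 markings reached so far
depth 3: 17 markings reached so far
depth 4: 21 markings reached so far
target is not among the 21 markings reachable within 4 steps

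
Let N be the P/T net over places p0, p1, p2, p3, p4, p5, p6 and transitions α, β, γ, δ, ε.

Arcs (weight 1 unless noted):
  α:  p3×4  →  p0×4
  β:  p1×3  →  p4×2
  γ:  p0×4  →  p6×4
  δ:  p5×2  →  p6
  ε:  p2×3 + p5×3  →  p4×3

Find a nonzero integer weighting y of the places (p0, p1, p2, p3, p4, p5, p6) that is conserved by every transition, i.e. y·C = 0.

y = (p0:0, p1:2, p2:3, p3:0, p4:3, p5:0, p6:0)

Incidence matrix C (rows=places, cols=transitions):
        α    β    γ    δ    ε
   p0   4    0   -4    0    0
   p1   0   -3    0    0    0
   p2   0    0    0    0   -3
   p3  -4    0    0    0    0
   p4   0    2    0    0    3
   p5   0    0    0   -2   -3
   p6   0    0    4    1    0

Candidate y = [0, 2, 3, 0, 3, 0, 0]; check y·C column-wise:
  col α: 0·4 + 2·0 + 3·0 + 0·-4 + 3·0 = 0
  col β: 2·-3 + 3·0 + 3·2 = 0
  col γ: 0·-4 + 2·0 + 3·0 + 3·0 + 0·4 = 0
  col δ: 2·0 + 3·0 + 3·0 + 0·-2 + 0·1 = 0
  col ε: 2·0 + 3·-3 + 3·3 + 0·-3 = 0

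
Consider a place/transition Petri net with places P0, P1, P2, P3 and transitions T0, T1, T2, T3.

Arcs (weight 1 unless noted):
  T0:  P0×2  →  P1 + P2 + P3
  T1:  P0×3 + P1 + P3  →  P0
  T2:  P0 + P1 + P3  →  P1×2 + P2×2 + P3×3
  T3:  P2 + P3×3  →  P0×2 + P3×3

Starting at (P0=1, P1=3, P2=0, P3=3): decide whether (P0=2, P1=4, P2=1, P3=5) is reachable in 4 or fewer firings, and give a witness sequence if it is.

step 1: fire T2:  (P0=1, P1=3, P2=0, P3=3) → (P0=0, P1=4, P2=2, P3=5)
step 2: fire T3:  (P0=0, P1=4, P2=2, P3=5) → (P0=2, P1=4, P2=1, P3=5)

YES — reachable via ⟨T2, T3⟩ (2 firings)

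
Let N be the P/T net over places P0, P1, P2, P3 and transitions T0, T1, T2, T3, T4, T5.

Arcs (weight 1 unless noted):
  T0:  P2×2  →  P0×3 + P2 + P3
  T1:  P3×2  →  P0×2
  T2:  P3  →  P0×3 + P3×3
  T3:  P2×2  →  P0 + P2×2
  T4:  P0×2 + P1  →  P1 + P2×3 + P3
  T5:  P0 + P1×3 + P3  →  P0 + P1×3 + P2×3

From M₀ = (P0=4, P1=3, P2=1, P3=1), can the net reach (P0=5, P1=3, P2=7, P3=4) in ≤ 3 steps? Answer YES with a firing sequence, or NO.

depth 0: 1 marking
depth 1: 4 markings reached so far
depth 2: 14 markings reached so far
depth 3: 39 markings reached so far
target is not among the 39 markings reachable within 3 steps

NO — not reachable within 3 firings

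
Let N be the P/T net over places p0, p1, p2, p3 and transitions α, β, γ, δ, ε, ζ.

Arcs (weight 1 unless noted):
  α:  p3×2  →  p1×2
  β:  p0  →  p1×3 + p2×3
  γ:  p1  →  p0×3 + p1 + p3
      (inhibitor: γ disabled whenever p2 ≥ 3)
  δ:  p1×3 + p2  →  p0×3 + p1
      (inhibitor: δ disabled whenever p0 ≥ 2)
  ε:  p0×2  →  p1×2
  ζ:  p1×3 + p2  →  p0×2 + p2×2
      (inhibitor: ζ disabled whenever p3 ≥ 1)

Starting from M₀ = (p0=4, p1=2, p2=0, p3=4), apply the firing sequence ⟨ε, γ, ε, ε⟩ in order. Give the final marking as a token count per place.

(p0=1, p1=8, p2=0, p3=5)

step 1: fire ε:  (p0=4, p1=2, p2=0, p3=4) → (p0=2, p1=4, p2=0, p3=4)
step 2: fire γ:  (p0=2, p1=4, p2=0, p3=4) → (p0=5, p1=4, p2=0, p3=5)
step 3: fire ε:  (p0=5, p1=4, p2=0, p3=5) → (p0=3, p1=6, p2=0, p3=5)
step 4: fire ε:  (p0=3, p1=6, p2=0, p3=5) → (p0=1, p1=8, p2=0, p3=5)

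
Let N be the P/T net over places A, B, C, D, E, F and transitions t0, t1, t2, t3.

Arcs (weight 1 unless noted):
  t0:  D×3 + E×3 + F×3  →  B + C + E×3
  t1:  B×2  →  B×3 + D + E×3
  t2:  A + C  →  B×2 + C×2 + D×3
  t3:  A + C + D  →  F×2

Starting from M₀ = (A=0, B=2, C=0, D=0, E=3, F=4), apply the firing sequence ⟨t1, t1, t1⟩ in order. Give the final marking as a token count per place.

(A=0, B=5, C=0, D=3, E=12, F=4)

step 1: fire t1:  (A=0, B=2, C=0, D=0, E=3, F=4) → (A=0, B=3, C=0, D=1, E=6, F=4)
step 2: fire t1:  (A=0, B=3, C=0, D=1, E=6, F=4) → (A=0, B=4, C=0, D=2, E=9, F=4)
step 3: fire t1:  (A=0, B=4, C=0, D=2, E=9, F=4) → (A=0, B=5, C=0, D=3, E=12, F=4)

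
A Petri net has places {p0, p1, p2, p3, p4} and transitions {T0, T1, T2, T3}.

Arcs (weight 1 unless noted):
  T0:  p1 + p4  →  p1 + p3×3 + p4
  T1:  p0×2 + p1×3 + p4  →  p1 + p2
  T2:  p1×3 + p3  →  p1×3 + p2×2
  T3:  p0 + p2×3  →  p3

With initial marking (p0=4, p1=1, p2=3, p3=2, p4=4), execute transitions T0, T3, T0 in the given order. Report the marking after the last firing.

step 1: fire T0:  (p0=4, p1=1, p2=3, p3=2, p4=4) → (p0=4, p1=1, p2=3, p3=5, p4=4)
step 2: fire T3:  (p0=4, p1=1, p2=3, p3=5, p4=4) → (p0=3, p1=1, p2=0, p3=6, p4=4)
step 3: fire T0:  (p0=3, p1=1, p2=0, p3=6, p4=4) → (p0=3, p1=1, p2=0, p3=9, p4=4)

(p0=3, p1=1, p2=0, p3=9, p4=4)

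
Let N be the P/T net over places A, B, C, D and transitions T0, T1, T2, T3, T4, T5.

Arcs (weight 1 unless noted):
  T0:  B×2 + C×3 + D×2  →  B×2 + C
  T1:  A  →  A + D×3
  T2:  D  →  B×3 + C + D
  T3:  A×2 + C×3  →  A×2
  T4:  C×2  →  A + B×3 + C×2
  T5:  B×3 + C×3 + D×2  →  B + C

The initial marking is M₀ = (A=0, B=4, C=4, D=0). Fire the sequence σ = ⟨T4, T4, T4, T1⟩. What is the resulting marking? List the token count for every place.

(A=3, B=13, C=4, D=3)

step 1: fire T4:  (A=0, B=4, C=4, D=0) → (A=1, B=7, C=4, D=0)
step 2: fire T4:  (A=1, B=7, C=4, D=0) → (A=2, B=10, C=4, D=0)
step 3: fire T4:  (A=2, B=10, C=4, D=0) → (A=3, B=13, C=4, D=0)
step 4: fire T1:  (A=3, B=13, C=4, D=0) → (A=3, B=13, C=4, D=3)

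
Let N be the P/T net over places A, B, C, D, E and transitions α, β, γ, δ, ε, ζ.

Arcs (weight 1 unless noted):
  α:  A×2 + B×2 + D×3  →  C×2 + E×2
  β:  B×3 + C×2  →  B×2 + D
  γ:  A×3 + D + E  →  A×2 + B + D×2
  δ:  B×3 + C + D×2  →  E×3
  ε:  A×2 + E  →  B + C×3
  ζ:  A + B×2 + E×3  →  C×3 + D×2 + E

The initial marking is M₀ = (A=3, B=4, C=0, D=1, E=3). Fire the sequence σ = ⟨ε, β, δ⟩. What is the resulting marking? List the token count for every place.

(A=1, B=1, C=0, D=0, E=5)

step 1: fire ε:  (A=3, B=4, C=0, D=1, E=3) → (A=1, B=5, C=3, D=1, E=2)
step 2: fire β:  (A=1, B=5, C=3, D=1, E=2) → (A=1, B=4, C=1, D=2, E=2)
step 3: fire δ:  (A=1, B=4, C=1, D=2, E=2) → (A=1, B=1, C=0, D=0, E=5)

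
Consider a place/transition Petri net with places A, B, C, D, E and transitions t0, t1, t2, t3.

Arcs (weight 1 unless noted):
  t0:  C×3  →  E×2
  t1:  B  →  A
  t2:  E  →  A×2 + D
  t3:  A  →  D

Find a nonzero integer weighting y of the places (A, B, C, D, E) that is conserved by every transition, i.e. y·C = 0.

Incidence matrix C (rows=places, cols=transitions):
       t0   t1   t2   t3
    A   0    1    2   -1
    B   0   -1    0    0
    C  -3    0    0    0
    D   0    0    1    1
    E   2    0   -1    0

Candidate y = [1, 1, 2, 1, 3]; check y·C column-wise:
  col t0: 1·0 + 1·0 + 2·-3 + 1·0 + 3·2 = 0
  col t1: 1·1 + 1·-1 + 2·0 + 1·0 + 3·0 = 0
  col t2: 1·2 + 1·0 + 2·0 + 1·1 + 3·-1 = 0
  col t3: 1·-1 + 1·0 + 2·0 + 1·1 + 3·0 = 0

y = (A:1, B:1, C:2, D:1, E:3)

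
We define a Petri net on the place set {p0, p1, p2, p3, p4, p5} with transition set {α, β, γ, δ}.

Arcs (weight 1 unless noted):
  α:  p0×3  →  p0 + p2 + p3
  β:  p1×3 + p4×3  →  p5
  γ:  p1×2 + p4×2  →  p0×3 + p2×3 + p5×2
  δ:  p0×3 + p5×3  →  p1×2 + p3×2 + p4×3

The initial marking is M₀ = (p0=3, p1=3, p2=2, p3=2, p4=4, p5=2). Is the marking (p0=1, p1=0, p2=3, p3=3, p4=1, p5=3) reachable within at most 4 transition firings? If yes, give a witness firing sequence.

YES — reachable via ⟨α, β⟩ (2 firings)

step 1: fire α:  (p0=3, p1=3, p2=2, p3=2, p4=4, p5=2) → (p0=1, p1=3, p2=3, p3=3, p4=4, p5=2)
step 2: fire β:  (p0=1, p1=3, p2=3, p3=3, p4=4, p5=2) → (p0=1, p1=0, p2=3, p3=3, p4=1, p5=3)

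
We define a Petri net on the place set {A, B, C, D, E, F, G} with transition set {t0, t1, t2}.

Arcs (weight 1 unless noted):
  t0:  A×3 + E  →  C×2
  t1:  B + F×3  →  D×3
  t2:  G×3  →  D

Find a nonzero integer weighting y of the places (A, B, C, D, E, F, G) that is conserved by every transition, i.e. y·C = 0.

Incidence matrix C (rows=places, cols=transitions):
       t0   t1   t2
    A  -3    0    0
    B   0   -1    0
    C   2    0    0
    D   0    3    1
    E  -1    0    0
    F   0   -3    0
    G   0    0   -3

Candidate y = [2, 0, 3, 0, 0, 0, 0]; check y·C column-wise:
  col t0: 2·-3 + 3·2 + 0·-1 = 0
  col t1: 2·0 + 0·-1 + 3·0 + 0·3 + 0·-3 = 0
  col t2: 2·0 + 3·0 + 0·1 + 0·-3 = 0

y = (A:2, B:0, C:3, D:0, E:0, F:0, G:0)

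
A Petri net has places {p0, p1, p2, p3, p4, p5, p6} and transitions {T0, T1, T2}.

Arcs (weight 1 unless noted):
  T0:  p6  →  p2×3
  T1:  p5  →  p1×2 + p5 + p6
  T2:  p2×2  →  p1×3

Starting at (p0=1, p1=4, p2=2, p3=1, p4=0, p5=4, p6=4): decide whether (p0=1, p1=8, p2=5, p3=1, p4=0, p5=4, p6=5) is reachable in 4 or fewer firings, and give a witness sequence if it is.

step 1: fire T0:  (p0=1, p1=4, p2=2, p3=1, p4=0, p5=4, p6=4) → (p0=1, p1=4, p2=5, p3=1, p4=0, p5=4, p6=3)
step 2: fire T1:  (p0=1, p1=4, p2=5, p3=1, p4=0, p5=4, p6=3) → (p0=1, p1=6, p2=5, p3=1, p4=0, p5=4, p6=4)
step 3: fire T1:  (p0=1, p1=6, p2=5, p3=1, p4=0, p5=4, p6=4) → (p0=1, p1=8, p2=5, p3=1, p4=0, p5=4, p6=5)

YES — reachable via ⟨T0, T1, T1⟩ (3 firings)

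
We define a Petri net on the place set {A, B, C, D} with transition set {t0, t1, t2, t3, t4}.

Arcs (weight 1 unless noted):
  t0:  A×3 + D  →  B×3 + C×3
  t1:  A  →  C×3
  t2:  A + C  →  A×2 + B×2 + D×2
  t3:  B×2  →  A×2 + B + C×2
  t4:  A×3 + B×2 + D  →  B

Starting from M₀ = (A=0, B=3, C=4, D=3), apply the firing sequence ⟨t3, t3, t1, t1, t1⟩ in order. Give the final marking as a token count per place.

step 1: fire t3:  (A=0, B=3, C=4, D=3) → (A=2, B=2, C=6, D=3)
step 2: fire t3:  (A=2, B=2, C=6, D=3) → (A=4, B=1, C=8, D=3)
step 3: fire t1:  (A=4, B=1, C=8, D=3) → (A=3, B=1, C=11, D=3)
step 4: fire t1:  (A=3, B=1, C=11, D=3) → (A=2, B=1, C=14, D=3)
step 5: fire t1:  (A=2, B=1, C=14, D=3) → (A=1, B=1, C=17, D=3)

(A=1, B=1, C=17, D=3)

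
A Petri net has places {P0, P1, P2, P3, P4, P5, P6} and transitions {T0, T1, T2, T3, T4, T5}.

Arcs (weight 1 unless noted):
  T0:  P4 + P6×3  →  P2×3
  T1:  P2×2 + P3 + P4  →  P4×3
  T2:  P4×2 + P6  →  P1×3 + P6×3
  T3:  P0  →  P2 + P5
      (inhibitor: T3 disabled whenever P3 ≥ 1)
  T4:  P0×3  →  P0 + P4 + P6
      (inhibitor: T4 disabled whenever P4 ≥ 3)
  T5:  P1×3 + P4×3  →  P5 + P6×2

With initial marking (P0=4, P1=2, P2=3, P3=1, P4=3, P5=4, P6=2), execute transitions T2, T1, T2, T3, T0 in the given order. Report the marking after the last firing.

(P0=3, P1=8, P2=5, P3=0, P4=0, P5=5, P6=3)

step 1: fire T2:  (P0=4, P1=2, P2=3, P3=1, P4=3, P5=4, P6=2) → (P0=4, P1=5, P2=3, P3=1, P4=1, P5=4, P6=4)
step 2: fire T1:  (P0=4, P1=5, P2=3, P3=1, P4=1, P5=4, P6=4) → (P0=4, P1=5, P2=1, P3=0, P4=3, P5=4, P6=4)
step 3: fire T2:  (P0=4, P1=5, P2=1, P3=0, P4=3, P5=4, P6=4) → (P0=4, P1=8, P2=1, P3=0, P4=1, P5=4, P6=6)
step 4: fire T3:  (P0=4, P1=8, P2=1, P3=0, P4=1, P5=4, P6=6) → (P0=3, P1=8, P2=2, P3=0, P4=1, P5=5, P6=6)
step 5: fire T0:  (P0=3, P1=8, P2=2, P3=0, P4=1, P5=5, P6=6) → (P0=3, P1=8, P2=5, P3=0, P4=0, P5=5, P6=3)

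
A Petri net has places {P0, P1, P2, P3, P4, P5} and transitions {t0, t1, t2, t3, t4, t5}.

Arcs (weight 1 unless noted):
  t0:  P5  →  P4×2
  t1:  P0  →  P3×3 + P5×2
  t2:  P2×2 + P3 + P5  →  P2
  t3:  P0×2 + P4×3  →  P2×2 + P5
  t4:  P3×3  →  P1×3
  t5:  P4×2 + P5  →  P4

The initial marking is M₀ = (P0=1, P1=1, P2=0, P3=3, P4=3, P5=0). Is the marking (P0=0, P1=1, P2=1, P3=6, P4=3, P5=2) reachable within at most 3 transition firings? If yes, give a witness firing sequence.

depth 0: 1 marking
depth 1: 3 markings reached so far
depth 2: 6 markings reached so far
depth 3: 12 markings reached so far
target is not among the 12 markings reachable within 3 steps

NO — not reachable within 3 firings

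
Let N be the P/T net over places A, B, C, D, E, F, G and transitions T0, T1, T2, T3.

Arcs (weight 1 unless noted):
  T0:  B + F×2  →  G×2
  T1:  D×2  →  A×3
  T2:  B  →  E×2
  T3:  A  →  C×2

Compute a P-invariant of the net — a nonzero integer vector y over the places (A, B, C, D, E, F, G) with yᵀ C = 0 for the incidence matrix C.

Incidence matrix C (rows=places, cols=transitions):
       T0   T1   T2   T3
    A   0    3    0   -1
    B  -1    0   -1    0
    C   0    0    0    2
    D   0   -2    0    0
    E   0    0    2    0
    F  -2    0    0    0
    G   2    0    0    0

Candidate y = [2, 0, 1, 3, 0, 0, 0]; check y·C column-wise:
  col T0: 2·0 + 0·-1 + 1·0 + 3·0 + 0·-2 + 0·2 = 0
  col T1: 2·3 + 1·0 + 3·-2 = 0
  col T2: 2·0 + 0·-1 + 1·0 + 3·0 + 0·2 = 0
  col T3: 2·-1 + 1·2 + 3·0 = 0

y = (A:2, B:0, C:1, D:3, E:0, F:0, G:0)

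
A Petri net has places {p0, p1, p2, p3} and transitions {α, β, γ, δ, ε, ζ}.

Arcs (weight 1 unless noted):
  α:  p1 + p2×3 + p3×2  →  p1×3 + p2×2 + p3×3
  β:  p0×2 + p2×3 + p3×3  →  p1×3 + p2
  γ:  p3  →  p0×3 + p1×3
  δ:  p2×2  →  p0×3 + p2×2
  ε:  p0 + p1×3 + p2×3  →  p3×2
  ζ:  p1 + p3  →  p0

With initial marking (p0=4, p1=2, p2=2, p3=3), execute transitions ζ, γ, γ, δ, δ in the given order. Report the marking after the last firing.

step 1: fire ζ:  (p0=4, p1=2, p2=2, p3=3) → (p0=5, p1=1, p2=2, p3=2)
step 2: fire γ:  (p0=5, p1=1, p2=2, p3=2) → (p0=8, p1=4, p2=2, p3=1)
step 3: fire γ:  (p0=8, p1=4, p2=2, p3=1) → (p0=11, p1=7, p2=2, p3=0)
step 4: fire δ:  (p0=11, p1=7, p2=2, p3=0) → (p0=14, p1=7, p2=2, p3=0)
step 5: fire δ:  (p0=14, p1=7, p2=2, p3=0) → (p0=17, p1=7, p2=2, p3=0)

(p0=17, p1=7, p2=2, p3=0)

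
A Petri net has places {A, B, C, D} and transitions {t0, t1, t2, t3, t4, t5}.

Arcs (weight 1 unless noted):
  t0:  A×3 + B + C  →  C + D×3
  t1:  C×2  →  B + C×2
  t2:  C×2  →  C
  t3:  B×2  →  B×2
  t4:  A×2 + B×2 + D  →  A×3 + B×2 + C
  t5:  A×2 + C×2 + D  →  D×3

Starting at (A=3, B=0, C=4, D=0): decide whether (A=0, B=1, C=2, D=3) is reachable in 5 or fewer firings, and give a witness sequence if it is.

YES — reachable via ⟨t1, t0, t1, t2, t2⟩ (5 firings)

step 1: fire t1:  (A=3, B=0, C=4, D=0) → (A=3, B=1, C=4, D=0)
step 2: fire t0:  (A=3, B=1, C=4, D=0) → (A=0, B=0, C=4, D=3)
step 3: fire t1:  (A=0, B=0, C=4, D=3) → (A=0, B=1, C=4, D=3)
step 4: fire t2:  (A=0, B=1, C=4, D=3) → (A=0, B=1, C=3, D=3)
step 5: fire t2:  (A=0, B=1, C=3, D=3) → (A=0, B=1, C=2, D=3)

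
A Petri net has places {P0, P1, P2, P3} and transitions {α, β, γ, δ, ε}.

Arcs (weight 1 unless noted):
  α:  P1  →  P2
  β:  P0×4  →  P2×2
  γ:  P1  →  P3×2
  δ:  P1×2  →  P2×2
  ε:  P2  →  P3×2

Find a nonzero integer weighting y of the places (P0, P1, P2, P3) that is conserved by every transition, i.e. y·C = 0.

y = (P0:1, P1:2, P2:2, P3:1)

Incidence matrix C (rows=places, cols=transitions):
        α    β    γ    δ    ε
   P0   0   -4    0    0    0
   P1  -1    0   -1   -2    0
   P2   1    2    0    2   -1
   P3   0    0    2    0    2

Candidate y = [1, 2, 2, 1]; check y·C column-wise:
  col α: 1·0 + 2·-1 + 2·1 + 1·0 = 0
  col β: 1·-4 + 2·0 + 2·2 + 1·0 = 0
  col γ: 1·0 + 2·-1 + 2·0 + 1·2 = 0
  col δ: 1·0 + 2·-2 + 2·2 + 1·0 = 0
  col ε: 1·0 + 2·0 + 2·-1 + 1·2 = 0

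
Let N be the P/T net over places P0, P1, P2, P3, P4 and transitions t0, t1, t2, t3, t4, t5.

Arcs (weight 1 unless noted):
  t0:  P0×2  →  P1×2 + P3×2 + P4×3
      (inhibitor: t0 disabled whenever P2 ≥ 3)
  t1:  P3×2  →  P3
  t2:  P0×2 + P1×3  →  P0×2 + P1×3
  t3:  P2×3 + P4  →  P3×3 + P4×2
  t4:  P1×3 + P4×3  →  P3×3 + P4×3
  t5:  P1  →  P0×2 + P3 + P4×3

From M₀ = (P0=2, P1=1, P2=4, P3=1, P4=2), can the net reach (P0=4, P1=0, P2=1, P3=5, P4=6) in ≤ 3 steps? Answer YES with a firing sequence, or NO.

step 1: fire t3:  (P0=2, P1=1, P2=4, P3=1, P4=2) → (P0=2, P1=1, P2=1, P3=4, P4=3)
step 2: fire t5:  (P0=2, P1=1, P2=1, P3=4, P4=3) → (P0=4, P1=0, P2=1, P3=5, P4=6)

YES — reachable via ⟨t3, t5⟩ (2 firings)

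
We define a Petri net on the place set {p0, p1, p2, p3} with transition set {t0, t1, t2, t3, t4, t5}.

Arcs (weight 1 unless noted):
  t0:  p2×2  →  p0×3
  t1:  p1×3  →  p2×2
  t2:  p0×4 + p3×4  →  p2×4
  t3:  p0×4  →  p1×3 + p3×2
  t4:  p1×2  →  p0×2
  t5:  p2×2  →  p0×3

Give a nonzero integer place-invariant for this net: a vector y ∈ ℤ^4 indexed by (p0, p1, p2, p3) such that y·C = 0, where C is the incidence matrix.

y = (p0:2, p1:2, p2:3, p3:1)

Incidence matrix C (rows=places, cols=transitions):
       t0   t1   t2   t3   t4   t5
   p0   3    0   -4   -4    2    3
   p1   0   -3    0    3   -2    0
   p2  -2    2    4    0    0   -2
   p3   0    0   -4    2    0    0

Candidate y = [2, 2, 3, 1]; check y·C column-wise:
  col t0: 2·3 + 2·0 + 3·-2 + 1·0 = 0
  col t1: 2·0 + 2·-3 + 3·2 + 1·0 = 0
  col t2: 2·-4 + 2·0 + 3·4 + 1·-4 = 0
  col t3: 2·-4 + 2·3 + 3·0 + 1·2 = 0
  col t4: 2·2 + 2·-2 + 3·0 + 1·0 = 0
  col t5: 2·3 + 2·0 + 3·-2 + 1·0 = 0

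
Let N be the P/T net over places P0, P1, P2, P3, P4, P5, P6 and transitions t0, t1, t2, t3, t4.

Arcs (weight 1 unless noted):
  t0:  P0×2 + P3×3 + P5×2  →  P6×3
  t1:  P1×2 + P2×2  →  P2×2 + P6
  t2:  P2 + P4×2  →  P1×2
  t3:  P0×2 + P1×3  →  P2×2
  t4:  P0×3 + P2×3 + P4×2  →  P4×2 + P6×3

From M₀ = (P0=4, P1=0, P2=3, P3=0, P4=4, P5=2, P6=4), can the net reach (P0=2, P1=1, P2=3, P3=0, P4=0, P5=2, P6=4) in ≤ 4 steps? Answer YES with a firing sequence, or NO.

step 1: fire t2:  (P0=4, P1=0, P2=3, P3=0, P4=4, P5=2, P6=4) → (P0=4, P1=2, P2=2, P3=0, P4=2, P5=2, P6=4)
step 2: fire t2:  (P0=4, P1=2, P2=2, P3=0, P4=2, P5=2, P6=4) → (P0=4, P1=4, P2=1, P3=0, P4=0, P5=2, P6=4)
step 3: fire t3:  (P0=4, P1=4, P2=1, P3=0, P4=0, P5=2, P6=4) → (P0=2, P1=1, P2=3, P3=0, P4=0, P5=2, P6=4)

YES — reachable via ⟨t2, t2, t3⟩ (3 firings)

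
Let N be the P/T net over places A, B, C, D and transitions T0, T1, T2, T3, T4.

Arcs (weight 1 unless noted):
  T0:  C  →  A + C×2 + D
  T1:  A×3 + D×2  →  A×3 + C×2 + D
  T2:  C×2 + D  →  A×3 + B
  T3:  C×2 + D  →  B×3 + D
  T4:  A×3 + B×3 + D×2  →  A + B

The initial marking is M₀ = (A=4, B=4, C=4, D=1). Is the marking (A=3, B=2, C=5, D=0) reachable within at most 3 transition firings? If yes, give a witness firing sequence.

step 1: fire T0:  (A=4, B=4, C=4, D=1) → (A=5, B=4, C=5, D=2)
step 2: fire T4:  (A=5, B=4, C=5, D=2) → (A=3, B=2, C=5, D=0)

YES — reachable via ⟨T0, T4⟩ (2 firings)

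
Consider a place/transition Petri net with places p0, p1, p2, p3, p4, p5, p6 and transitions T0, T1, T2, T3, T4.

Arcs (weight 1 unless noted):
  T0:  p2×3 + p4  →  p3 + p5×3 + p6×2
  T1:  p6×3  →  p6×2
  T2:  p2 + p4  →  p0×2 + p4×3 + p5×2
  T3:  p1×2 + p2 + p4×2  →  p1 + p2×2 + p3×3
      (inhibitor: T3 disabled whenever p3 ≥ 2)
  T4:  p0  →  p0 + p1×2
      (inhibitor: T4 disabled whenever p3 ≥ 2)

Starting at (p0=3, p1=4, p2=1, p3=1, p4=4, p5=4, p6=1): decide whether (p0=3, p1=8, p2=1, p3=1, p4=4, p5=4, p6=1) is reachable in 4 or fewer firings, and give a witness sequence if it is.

step 1: fire T4:  (p0=3, p1=4, p2=1, p3=1, p4=4, p5=4, p6=1) → (p0=3, p1=6, p2=1, p3=1, p4=4, p5=4, p6=1)
step 2: fire T4:  (p0=3, p1=6, p2=1, p3=1, p4=4, p5=4, p6=1) → (p0=3, p1=8, p2=1, p3=1, p4=4, p5=4, p6=1)

YES — reachable via ⟨T4, T4⟩ (2 firings)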